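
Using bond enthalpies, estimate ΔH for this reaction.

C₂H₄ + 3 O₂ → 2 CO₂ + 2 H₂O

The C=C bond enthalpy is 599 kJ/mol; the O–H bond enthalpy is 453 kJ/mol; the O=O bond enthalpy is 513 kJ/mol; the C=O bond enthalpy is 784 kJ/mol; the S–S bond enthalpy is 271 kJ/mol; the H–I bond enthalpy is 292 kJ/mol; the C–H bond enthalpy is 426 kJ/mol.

ΔH ≈ −1106 kJ

Bonds broken (reactants):
  C–H: 4 × 426 = 1704
  C=C: 1 × 599 = 599
  O=O: 3 × 513 = 1539
  Σ(broken) = 3842 kJ
Bonds formed (products):
  C=O: 4 × 784 = 3136
  O–H: 4 × 453 = 1812
  Σ(formed) = 4948 kJ
ΔH = Σ(broken) − Σ(formed) = 3842 − 4948 = −1106 kJ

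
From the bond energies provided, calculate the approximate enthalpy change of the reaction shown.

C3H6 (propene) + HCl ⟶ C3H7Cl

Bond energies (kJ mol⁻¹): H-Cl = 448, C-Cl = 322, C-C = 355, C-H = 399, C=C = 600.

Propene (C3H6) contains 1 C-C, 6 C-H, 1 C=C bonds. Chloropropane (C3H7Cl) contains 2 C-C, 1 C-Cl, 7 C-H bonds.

ΔH ≈ −28 kJ

Bonds broken (reactants):
  C-C: 1 × 355 = 355
  C-H: 6 × 399 = 2394
  C=C: 1 × 600 = 600
  H-Cl: 1 × 448 = 448
  Σ(broken) = 3797 kJ
Bonds formed (products):
  C-C: 2 × 355 = 710
  C-Cl: 1 × 322 = 322
  C-H: 7 × 399 = 2793
  Σ(formed) = 3825 kJ
ΔH = Σ(broken) − Σ(formed) = 3797 − 3825 = −28 kJ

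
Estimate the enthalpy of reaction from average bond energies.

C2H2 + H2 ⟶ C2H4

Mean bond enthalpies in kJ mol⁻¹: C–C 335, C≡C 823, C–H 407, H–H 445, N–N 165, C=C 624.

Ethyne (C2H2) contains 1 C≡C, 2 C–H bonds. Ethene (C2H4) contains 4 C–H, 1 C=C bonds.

Bonds broken (reactants):
  C≡C: 1 × 823 = 823
  C–H: 2 × 407 = 814
  H–H: 1 × 445 = 445
  Σ(broken) = 2082 kJ
Bonds formed (products):
  C–H: 4 × 407 = 1628
  C=C: 1 × 624 = 624
  Σ(formed) = 2252 kJ
ΔH = Σ(broken) − Σ(formed) = 2082 − 2252 = −170 kJ

ΔH ≈ −170 kJ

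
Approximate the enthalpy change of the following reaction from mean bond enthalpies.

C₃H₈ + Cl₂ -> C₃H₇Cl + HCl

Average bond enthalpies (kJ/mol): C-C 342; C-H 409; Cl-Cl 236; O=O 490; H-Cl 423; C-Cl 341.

Bonds broken (reactants):
  C-C: 2 × 342 = 684
  C-H: 8 × 409 = 3272
  Cl-Cl: 1 × 236 = 236
  Σ(broken) = 4192 kJ
Bonds formed (products):
  C-C: 2 × 342 = 684
  C-Cl: 1 × 341 = 341
  C-H: 7 × 409 = 2863
  H-Cl: 1 × 423 = 423
  Σ(formed) = 4311 kJ
ΔH = Σ(broken) − Σ(formed) = 4192 − 4311 = −119 kJ

ΔH ≈ −119 kJ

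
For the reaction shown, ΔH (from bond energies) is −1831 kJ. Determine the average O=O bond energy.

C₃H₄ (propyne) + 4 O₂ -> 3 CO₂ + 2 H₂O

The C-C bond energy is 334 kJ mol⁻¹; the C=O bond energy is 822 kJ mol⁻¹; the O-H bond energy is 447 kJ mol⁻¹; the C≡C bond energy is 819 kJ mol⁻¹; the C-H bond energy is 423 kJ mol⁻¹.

D(O=O) ≈ 511 kJ/mol

Let D be the O=O bond energy.
Σ(broken) = 1×819 + 1×334 + 4×423 + 4×D = 2845 + 4D
Σ(formed) = 6×822 + 4×447 = 6720
ΔH = Σ(broken) − Σ(formed) = (2845 + 4D) − (6720) = −3875 + 4D
Setting this equal to −1831 kJ gives 4D = 2044, so D = 511 kJ/mol.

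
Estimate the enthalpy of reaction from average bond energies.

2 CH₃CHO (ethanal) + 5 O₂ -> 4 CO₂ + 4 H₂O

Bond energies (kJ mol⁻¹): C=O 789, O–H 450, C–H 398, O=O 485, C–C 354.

ΔH ≈ −2017 kJ

Bonds broken (reactants):
  C–C: 2 × 354 = 708
  C–H: 8 × 398 = 3184
  C=O: 2 × 789 = 1578
  O=O: 5 × 485 = 2425
  Σ(broken) = 7895 kJ
Bonds formed (products):
  C=O: 8 × 789 = 6312
  O–H: 8 × 450 = 3600
  Σ(formed) = 9912 kJ
ΔH = Σ(broken) − Σ(formed) = 7895 − 9912 = −2017 kJ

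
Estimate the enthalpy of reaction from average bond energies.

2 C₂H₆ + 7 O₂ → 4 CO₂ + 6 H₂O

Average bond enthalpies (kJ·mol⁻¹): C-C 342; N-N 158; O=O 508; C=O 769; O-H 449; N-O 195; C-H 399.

Bonds broken (reactants):
  C-C: 2 × 342 = 684
  C-H: 12 × 399 = 4788
  O=O: 7 × 508 = 3556
  Σ(broken) = 9028 kJ
Bonds formed (products):
  C=O: 8 × 769 = 6152
  O-H: 12 × 449 = 5388
  Σ(formed) = 11540 kJ
ΔH = Σ(broken) − Σ(formed) = 9028 − 11540 = −2512 kJ

ΔH ≈ −2512 kJ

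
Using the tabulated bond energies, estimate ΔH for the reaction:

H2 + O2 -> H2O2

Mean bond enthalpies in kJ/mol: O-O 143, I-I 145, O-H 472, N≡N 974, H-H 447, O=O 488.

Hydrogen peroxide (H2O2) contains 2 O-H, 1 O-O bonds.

ΔH ≈ −152 kJ

Bonds broken (reactants):
  H-H: 1 × 447 = 447
  O=O: 1 × 488 = 488
  Σ(broken) = 935 kJ
Bonds formed (products):
  O-H: 2 × 472 = 944
  O-O: 1 × 143 = 143
  Σ(formed) = 1087 kJ
ΔH = Σ(broken) − Σ(formed) = 935 − 1087 = −152 kJ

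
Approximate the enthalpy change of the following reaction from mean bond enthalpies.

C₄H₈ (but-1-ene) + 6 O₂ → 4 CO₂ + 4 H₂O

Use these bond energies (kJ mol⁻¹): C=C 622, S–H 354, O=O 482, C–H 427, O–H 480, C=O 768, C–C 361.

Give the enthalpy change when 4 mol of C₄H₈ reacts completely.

Bonds broken (reactants):
  C–C: 2 × 361 = 722
  C–H: 8 × 427 = 3416
  C=C: 1 × 622 = 622
  O=O: 6 × 482 = 2892
  Σ(broken) = 7652 kJ
Bonds formed (products):
  C=O: 8 × 768 = 6144
  O–H: 8 × 480 = 3840
  Σ(formed) = 9984 kJ
ΔH = Σ(broken) − Σ(formed) = 7652 − 9984 = −2332 kJ
For 4× the reaction as written: 4 × (−2332) = −9328 kJ

ΔH = −9328 kJ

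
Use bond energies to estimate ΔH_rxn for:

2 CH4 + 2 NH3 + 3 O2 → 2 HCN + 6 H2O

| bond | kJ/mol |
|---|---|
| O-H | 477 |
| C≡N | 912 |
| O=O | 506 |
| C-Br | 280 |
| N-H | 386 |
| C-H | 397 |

Bonds broken (reactants):
  C-H: 8 × 397 = 3176
  N-H: 6 × 386 = 2316
  O=O: 3 × 506 = 1518
  Σ(broken) = 7010 kJ
Bonds formed (products):
  C≡N: 2 × 912 = 1824
  C-H: 2 × 397 = 794
  O-H: 12 × 477 = 5724
  Σ(formed) = 8342 kJ
ΔH = Σ(broken) − Σ(formed) = 7010 − 8342 = −1332 kJ

ΔH ≈ −1332 kJ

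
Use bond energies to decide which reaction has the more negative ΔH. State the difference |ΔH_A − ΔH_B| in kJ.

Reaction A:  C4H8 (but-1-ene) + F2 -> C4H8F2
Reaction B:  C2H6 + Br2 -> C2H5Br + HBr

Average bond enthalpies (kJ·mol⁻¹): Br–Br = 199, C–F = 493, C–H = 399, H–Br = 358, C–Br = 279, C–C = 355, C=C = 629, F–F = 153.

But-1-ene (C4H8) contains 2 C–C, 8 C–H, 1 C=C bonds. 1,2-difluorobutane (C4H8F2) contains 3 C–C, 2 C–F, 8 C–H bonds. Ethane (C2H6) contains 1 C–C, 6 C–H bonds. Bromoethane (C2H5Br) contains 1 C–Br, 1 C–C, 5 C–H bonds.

Reaction A:
  Bonds broken (reactants):
    C–C: 2 × 355 = 710
    C–H: 8 × 399 = 3192
    C=C: 1 × 629 = 629
    F–F: 1 × 153 = 153
    Σ(broken) = 4684 kJ
  Bonds formed (products):
    C–C: 3 × 355 = 1065
    C–F: 2 × 493 = 986
    C–H: 8 × 399 = 3192
    Σ(formed) = 5243 kJ
  ΔH_A = 4684 − 5243 = −559 kJ
Reaction B:
  Bonds broken (reactants):
    Br–Br: 1 × 199 = 199
    C–C: 1 × 355 = 355
    C–H: 6 × 399 = 2394
    Σ(broken) = 2948 kJ
  Bonds formed (products):
    C–Br: 1 × 279 = 279
    C–C: 1 × 355 = 355
    C–H: 5 × 399 = 1995
    H–Br: 1 × 358 = 358
    Σ(formed) = 2987 kJ
  ΔH_B = 2948 − 2987 = −39 kJ
ΔH_A − ΔH_B = −520 kJ, so reaction A has the more negative ΔH; |ΔH_A − ΔH_B| = 520 kJ.

Reaction A, by 520 kJ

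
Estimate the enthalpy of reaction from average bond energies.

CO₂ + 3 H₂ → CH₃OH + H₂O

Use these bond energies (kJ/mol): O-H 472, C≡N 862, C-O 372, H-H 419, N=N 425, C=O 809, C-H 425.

ΔH ≈ −188 kJ

Bonds broken (reactants):
  C=O: 2 × 809 = 1618
  H-H: 3 × 419 = 1257
  Σ(broken) = 2875 kJ
Bonds formed (products):
  C-H: 3 × 425 = 1275
  C-O: 1 × 372 = 372
  O-H: 3 × 472 = 1416
  Σ(formed) = 3063 kJ
ΔH = Σ(broken) − Σ(formed) = 2875 − 3063 = −188 kJ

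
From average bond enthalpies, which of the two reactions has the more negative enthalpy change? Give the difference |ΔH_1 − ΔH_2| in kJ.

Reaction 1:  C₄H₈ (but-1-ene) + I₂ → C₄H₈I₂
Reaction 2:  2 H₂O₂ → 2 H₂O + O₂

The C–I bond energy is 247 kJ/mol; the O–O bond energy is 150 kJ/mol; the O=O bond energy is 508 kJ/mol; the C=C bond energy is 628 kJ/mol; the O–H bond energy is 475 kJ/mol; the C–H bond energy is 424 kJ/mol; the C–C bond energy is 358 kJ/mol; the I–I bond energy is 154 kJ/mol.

Reaction 1:
  Bonds broken (reactants):
    C–C: 2 × 358 = 716
    C–H: 8 × 424 = 3392
    C=C: 1 × 628 = 628
    I–I: 1 × 154 = 154
    Σ(broken) = 4890 kJ
  Bonds formed (products):
    C–C: 3 × 358 = 1074
    C–H: 8 × 424 = 3392
    C–I: 2 × 247 = 494
    Σ(formed) = 4960 kJ
  ΔH_1 = 4890 − 4960 = −70 kJ
Reaction 2:
  Bonds broken (reactants):
    O–H: 4 × 475 = 1900
    O–O: 2 × 150 = 300
    Σ(broken) = 2200 kJ
  Bonds formed (products):
    O–H: 4 × 475 = 1900
    O=O: 1 × 508 = 508
    Σ(formed) = 2408 kJ
  ΔH_2 = 2200 − 2408 = −208 kJ
ΔH_1 − ΔH_2 = +138 kJ, so reaction 2 has the more negative ΔH; |ΔH_1 − ΔH_2| = 138 kJ.

Reaction 2, by 138 kJ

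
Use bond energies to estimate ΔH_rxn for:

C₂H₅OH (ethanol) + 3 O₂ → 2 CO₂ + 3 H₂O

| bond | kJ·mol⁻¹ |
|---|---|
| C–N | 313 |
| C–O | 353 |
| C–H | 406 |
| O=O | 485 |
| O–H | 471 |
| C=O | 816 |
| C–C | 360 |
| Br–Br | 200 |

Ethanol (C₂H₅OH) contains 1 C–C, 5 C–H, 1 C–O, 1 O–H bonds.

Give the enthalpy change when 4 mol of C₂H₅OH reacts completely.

Bonds broken (reactants):
  C–C: 1 × 360 = 360
  C–H: 5 × 406 = 2030
  C–O: 1 × 353 = 353
  O–H: 1 × 471 = 471
  O=O: 3 × 485 = 1455
  Σ(broken) = 4669 kJ
Bonds formed (products):
  C=O: 4 × 816 = 3264
  O–H: 6 × 471 = 2826
  Σ(formed) = 6090 kJ
ΔH = Σ(broken) − Σ(formed) = 4669 − 6090 = −1421 kJ
For 4× the reaction as written: 4 × (−1421) = −5684 kJ

ΔH = −5684 kJ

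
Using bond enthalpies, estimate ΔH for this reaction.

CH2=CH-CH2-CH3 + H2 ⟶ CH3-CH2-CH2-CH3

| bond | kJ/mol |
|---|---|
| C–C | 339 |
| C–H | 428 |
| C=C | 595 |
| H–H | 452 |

ΔH ≈ −148 kJ

Bonds broken (reactants):
  C–C: 2 × 339 = 678
  C–H: 8 × 428 = 3424
  C=C: 1 × 595 = 595
  H–H: 1 × 452 = 452
  Σ(broken) = 5149 kJ
Bonds formed (products):
  C–C: 3 × 339 = 1017
  C–H: 10 × 428 = 4280
  Σ(formed) = 5297 kJ
ΔH = Σ(broken) − Σ(formed) = 5149 − 5297 = −148 kJ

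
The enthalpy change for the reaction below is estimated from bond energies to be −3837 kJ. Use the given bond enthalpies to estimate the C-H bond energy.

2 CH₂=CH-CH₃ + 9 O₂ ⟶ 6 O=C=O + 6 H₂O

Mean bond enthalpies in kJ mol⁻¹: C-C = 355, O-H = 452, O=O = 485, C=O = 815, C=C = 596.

Let D be the C-H bond energy.
Σ(broken) = 2×355 + 12×D + 2×596 + 9×485 = 6267 + 12D
Σ(formed) = 12×815 + 12×452 = 15204
ΔH = Σ(broken) − Σ(formed) = (6267 + 12D) − (15204) = −8937 + 12D
Setting this equal to −3837 kJ gives 12D = 5100, so D = 425 kJ/mol.

D(C-H) ≈ 425 kJ/mol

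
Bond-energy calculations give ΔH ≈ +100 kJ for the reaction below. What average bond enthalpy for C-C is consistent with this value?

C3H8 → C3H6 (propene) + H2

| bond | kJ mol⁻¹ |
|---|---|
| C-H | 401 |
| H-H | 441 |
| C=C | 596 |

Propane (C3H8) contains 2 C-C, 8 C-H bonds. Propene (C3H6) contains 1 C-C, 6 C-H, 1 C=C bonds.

Let D be the C-C bond energy.
Σ(broken) = 2×D + 8×401 = 3208 + 2D
Σ(formed) = 1×D + 6×401 + 1×596 + 1×441 = 3443 + D
ΔH = Σ(broken) − Σ(formed) = (3208 + 2D) − (3443 + D) = −235 + D
Setting this equal to +100 kJ gives D = 335 kJ/mol.

D(C-C) ≈ 335 kJ/mol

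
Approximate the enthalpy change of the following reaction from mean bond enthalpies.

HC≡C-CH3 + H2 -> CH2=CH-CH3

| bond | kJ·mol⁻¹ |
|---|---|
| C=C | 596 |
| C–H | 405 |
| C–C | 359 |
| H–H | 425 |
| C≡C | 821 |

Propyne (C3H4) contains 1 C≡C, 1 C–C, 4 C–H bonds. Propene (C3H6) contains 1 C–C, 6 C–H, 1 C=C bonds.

Bonds broken (reactants):
  C≡C: 1 × 821 = 821
  C–C: 1 × 359 = 359
  C–H: 4 × 405 = 1620
  H–H: 1 × 425 = 425
  Σ(broken) = 3225 kJ
Bonds formed (products):
  C–C: 1 × 359 = 359
  C–H: 6 × 405 = 2430
  C=C: 1 × 596 = 596
  Σ(formed) = 3385 kJ
ΔH = Σ(broken) − Σ(formed) = 3225 − 3385 = −160 kJ

ΔH ≈ −160 kJ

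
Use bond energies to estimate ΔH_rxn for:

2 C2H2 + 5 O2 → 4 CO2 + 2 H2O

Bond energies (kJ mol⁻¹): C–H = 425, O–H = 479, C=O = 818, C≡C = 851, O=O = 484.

Bonds broken (reactants):
  C≡C: 2 × 851 = 1702
  C–H: 4 × 425 = 1700
  O=O: 5 × 484 = 2420
  Σ(broken) = 5822 kJ
Bonds formed (products):
  C=O: 8 × 818 = 6544
  O–H: 4 × 479 = 1916
  Σ(formed) = 8460 kJ
ΔH = Σ(broken) − Σ(formed) = 5822 − 8460 = −2638 kJ

ΔH ≈ −2638 kJ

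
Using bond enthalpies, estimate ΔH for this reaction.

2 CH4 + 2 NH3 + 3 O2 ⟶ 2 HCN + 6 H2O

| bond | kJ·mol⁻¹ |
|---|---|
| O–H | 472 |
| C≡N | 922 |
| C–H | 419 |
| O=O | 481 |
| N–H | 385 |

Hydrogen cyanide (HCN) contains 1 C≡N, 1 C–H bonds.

ΔH ≈ −1241 kJ

Bonds broken (reactants):
  C–H: 8 × 419 = 3352
  N–H: 6 × 385 = 2310
  O=O: 3 × 481 = 1443
  Σ(broken) = 7105 kJ
Bonds formed (products):
  C≡N: 2 × 922 = 1844
  C–H: 2 × 419 = 838
  O–H: 12 × 472 = 5664
  Σ(formed) = 8346 kJ
ΔH = Σ(broken) − Σ(formed) = 7105 − 8346 = −1241 kJ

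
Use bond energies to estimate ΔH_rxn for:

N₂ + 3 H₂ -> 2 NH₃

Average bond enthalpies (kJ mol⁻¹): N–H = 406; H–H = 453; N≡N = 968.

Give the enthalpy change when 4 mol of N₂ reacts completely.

Bonds broken (reactants):
  H–H: 3 × 453 = 1359
  N≡N: 1 × 968 = 968
  Σ(broken) = 2327 kJ
Bonds formed (products):
  N–H: 6 × 406 = 2436
  Σ(formed) = 2436 kJ
ΔH = Σ(broken) − Σ(formed) = 2327 − 2436 = −109 kJ
For 4× the reaction as written: 4 × (−109) = −436 kJ

ΔH = −436 kJ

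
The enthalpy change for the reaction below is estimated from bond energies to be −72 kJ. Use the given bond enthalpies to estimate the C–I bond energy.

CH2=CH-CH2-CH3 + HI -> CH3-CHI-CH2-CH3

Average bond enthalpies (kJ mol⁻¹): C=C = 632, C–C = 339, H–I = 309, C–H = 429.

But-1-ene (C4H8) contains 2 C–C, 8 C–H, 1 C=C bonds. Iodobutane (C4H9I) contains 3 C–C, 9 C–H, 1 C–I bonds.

D(C–I) ≈ 245 kJ/mol

Let D be the C–I bond energy.
Σ(broken) = 2×339 + 8×429 + 1×632 + 1×309 = 5051
Σ(formed) = 3×339 + 9×429 + 1×D = 4878 + D
ΔH = Σ(broken) − Σ(formed) = (5051) − (4878 + D) = +173 − D
Setting this equal to −72 kJ gives D = 245 kJ/mol.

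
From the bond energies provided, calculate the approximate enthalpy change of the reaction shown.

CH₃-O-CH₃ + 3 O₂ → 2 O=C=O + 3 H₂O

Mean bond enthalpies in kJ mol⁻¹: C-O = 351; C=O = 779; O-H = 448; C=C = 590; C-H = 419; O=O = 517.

Bonds broken (reactants):
  C-H: 6 × 419 = 2514
  C-O: 2 × 351 = 702
  O=O: 3 × 517 = 1551
  Σ(broken) = 4767 kJ
Bonds formed (products):
  C=O: 4 × 779 = 3116
  O-H: 6 × 448 = 2688
  Σ(formed) = 5804 kJ
ΔH = Σ(broken) − Σ(formed) = 4767 − 5804 = −1037 kJ

ΔH ≈ −1037 kJ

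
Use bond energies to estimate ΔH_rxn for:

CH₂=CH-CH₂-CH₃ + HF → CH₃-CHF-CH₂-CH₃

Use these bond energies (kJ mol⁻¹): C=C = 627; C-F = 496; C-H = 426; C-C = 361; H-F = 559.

Bonds broken (reactants):
  C-C: 2 × 361 = 722
  C-H: 8 × 426 = 3408
  C=C: 1 × 627 = 627
  H-F: 1 × 559 = 559
  Σ(broken) = 5316 kJ
Bonds formed (products):
  C-C: 3 × 361 = 1083
  C-F: 1 × 496 = 496
  C-H: 9 × 426 = 3834
  Σ(formed) = 5413 kJ
ΔH = Σ(broken) − Σ(formed) = 5316 − 5413 = −97 kJ

ΔH ≈ −97 kJ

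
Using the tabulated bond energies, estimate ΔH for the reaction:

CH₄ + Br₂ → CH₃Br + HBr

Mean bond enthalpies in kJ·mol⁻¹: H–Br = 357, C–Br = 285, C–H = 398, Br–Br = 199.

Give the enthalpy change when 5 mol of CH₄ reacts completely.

ΔH = −225 kJ

Bonds broken (reactants):
  Br–Br: 1 × 199 = 199
  C–H: 4 × 398 = 1592
  Σ(broken) = 1791 kJ
Bonds formed (products):
  C–Br: 1 × 285 = 285
  C–H: 3 × 398 = 1194
  H–Br: 1 × 357 = 357
  Σ(formed) = 1836 kJ
ΔH = Σ(broken) − Σ(formed) = 1791 − 1836 = −45 kJ
For 5× the reaction as written: 5 × (−45) = −225 kJ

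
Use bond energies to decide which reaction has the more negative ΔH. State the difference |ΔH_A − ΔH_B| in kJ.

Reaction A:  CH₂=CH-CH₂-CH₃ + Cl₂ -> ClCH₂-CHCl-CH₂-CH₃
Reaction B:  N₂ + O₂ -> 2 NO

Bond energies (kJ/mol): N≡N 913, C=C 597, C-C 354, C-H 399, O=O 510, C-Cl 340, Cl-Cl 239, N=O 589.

Reaction A:
  Bonds broken (reactants):
    C-C: 2 × 354 = 708
    C-H: 8 × 399 = 3192
    C=C: 1 × 597 = 597
    Cl-Cl: 1 × 239 = 239
    Σ(broken) = 4736 kJ
  Bonds formed (products):
    C-C: 3 × 354 = 1062
    C-Cl: 2 × 340 = 680
    C-H: 8 × 399 = 3192
    Σ(formed) = 4934 kJ
  ΔH_A = 4736 − 4934 = −198 kJ
Reaction B:
  Bonds broken (reactants):
    N≡N: 1 × 913 = 913
    O=O: 1 × 510 = 510
    Σ(broken) = 1423 kJ
  Bonds formed (products):
    N=O: 2 × 589 = 1178
    Σ(formed) = 1178 kJ
  ΔH_B = 1423 − 1178 = +245 kJ
ΔH_A − ΔH_B = −443 kJ, so reaction A has the more negative ΔH; |ΔH_A − ΔH_B| = 443 kJ.

Reaction A, by 443 kJ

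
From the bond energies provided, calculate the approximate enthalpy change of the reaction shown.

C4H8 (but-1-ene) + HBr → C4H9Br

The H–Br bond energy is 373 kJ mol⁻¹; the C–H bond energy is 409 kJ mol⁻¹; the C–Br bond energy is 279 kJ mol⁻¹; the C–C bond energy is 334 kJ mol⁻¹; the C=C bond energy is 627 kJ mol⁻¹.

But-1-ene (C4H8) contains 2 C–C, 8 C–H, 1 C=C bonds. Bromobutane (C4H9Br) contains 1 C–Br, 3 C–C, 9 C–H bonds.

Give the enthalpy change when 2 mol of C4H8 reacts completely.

ΔH = −44 kJ

Bonds broken (reactants):
  C–C: 2 × 334 = 668
  C–H: 8 × 409 = 3272
  C=C: 1 × 627 = 627
  H–Br: 1 × 373 = 373
  Σ(broken) = 4940 kJ
Bonds formed (products):
  C–Br: 1 × 279 = 279
  C–C: 3 × 334 = 1002
  C–H: 9 × 409 = 3681
  Σ(formed) = 4962 kJ
ΔH = Σ(broken) − Σ(formed) = 4940 − 4962 = −22 kJ
For 2× the reaction as written: 2 × (−22) = −44 kJ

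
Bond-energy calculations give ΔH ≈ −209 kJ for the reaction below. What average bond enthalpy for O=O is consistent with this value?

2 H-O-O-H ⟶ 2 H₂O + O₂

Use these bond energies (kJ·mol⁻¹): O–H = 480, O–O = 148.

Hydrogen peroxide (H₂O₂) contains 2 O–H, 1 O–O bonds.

D(O=O) ≈ 505 kJ/mol

Let D be the O=O bond energy.
Σ(broken) = 4×480 + 2×148 = 2216
Σ(formed) = 4×480 + 1×D = 1920 + D
ΔH = Σ(broken) − Σ(formed) = (2216) − (1920 + D) = +296 − D
Setting this equal to −209 kJ gives D = 505 kJ/mol.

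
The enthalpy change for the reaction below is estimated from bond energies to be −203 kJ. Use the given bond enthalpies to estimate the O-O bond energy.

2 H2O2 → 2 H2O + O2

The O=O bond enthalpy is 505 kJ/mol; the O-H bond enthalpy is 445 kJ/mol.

D(O-O) ≈ 151 kJ/mol

Let D be the O-O bond energy.
Σ(broken) = 4×445 + 2×D = 1780 + 2D
Σ(formed) = 4×445 + 1×505 = 2285
ΔH = Σ(broken) − Σ(formed) = (1780 + 2D) − (2285) = −505 + 2D
Setting this equal to −203 kJ gives 2D = 302, so D = 151 kJ/mol.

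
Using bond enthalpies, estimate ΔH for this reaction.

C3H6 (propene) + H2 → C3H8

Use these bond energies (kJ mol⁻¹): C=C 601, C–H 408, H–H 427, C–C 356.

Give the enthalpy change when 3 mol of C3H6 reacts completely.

Bonds broken (reactants):
  C–C: 1 × 356 = 356
  C–H: 6 × 408 = 2448
  C=C: 1 × 601 = 601
  H–H: 1 × 427 = 427
  Σ(broken) = 3832 kJ
Bonds formed (products):
  C–C: 2 × 356 = 712
  C–H: 8 × 408 = 3264
  Σ(formed) = 3976 kJ
ΔH = Σ(broken) − Σ(formed) = 3832 − 3976 = −144 kJ
For 3× the reaction as written: 3 × (−144) = −432 kJ

ΔH = −432 kJ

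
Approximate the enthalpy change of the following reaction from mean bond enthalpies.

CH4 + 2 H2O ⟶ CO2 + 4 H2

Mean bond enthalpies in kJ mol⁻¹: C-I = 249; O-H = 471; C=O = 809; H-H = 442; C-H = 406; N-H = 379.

ΔH ≈ +122 kJ

Bonds broken (reactants):
  C-H: 4 × 406 = 1624
  O-H: 4 × 471 = 1884
  Σ(broken) = 3508 kJ
Bonds formed (products):
  C=O: 2 × 809 = 1618
  H-H: 4 × 442 = 1768
  Σ(formed) = 3386 kJ
ΔH = Σ(broken) − Σ(formed) = 3508 − 3386 = +122 kJ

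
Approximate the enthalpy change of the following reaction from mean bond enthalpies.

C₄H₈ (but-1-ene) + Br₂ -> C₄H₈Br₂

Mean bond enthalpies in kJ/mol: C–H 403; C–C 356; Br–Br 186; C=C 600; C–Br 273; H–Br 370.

Bonds broken (reactants):
  Br–Br: 1 × 186 = 186
  C–C: 2 × 356 = 712
  C–H: 8 × 403 = 3224
  C=C: 1 × 600 = 600
  Σ(broken) = 4722 kJ
Bonds formed (products):
  C–Br: 2 × 273 = 546
  C–C: 3 × 356 = 1068
  C–H: 8 × 403 = 3224
  Σ(formed) = 4838 kJ
ΔH = Σ(broken) − Σ(formed) = 4722 − 4838 = −116 kJ

ΔH ≈ −116 kJ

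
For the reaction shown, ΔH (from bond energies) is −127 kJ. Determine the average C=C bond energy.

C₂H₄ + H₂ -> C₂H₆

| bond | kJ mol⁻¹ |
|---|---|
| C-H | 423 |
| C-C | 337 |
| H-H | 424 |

Let D be the C=C bond energy.
Σ(broken) = 4×423 + 1×D + 1×424 = 2116 + D
Σ(formed) = 1×337 + 6×423 = 2875
ΔH = Σ(broken) − Σ(formed) = (2116 + D) − (2875) = −759 + D
Setting this equal to −127 kJ gives D = 632 kJ/mol.

D(C=C) ≈ 632 kJ/mol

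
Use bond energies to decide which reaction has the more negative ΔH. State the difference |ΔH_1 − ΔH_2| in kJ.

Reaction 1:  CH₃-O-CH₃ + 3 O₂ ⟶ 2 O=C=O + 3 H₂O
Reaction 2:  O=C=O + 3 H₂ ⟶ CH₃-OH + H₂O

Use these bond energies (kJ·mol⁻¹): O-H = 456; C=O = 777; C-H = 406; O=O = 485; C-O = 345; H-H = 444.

Reaction 1, by 1218 kJ

Reaction 1:
  Bonds broken (reactants):
    C-H: 6 × 406 = 2436
    C-O: 2 × 345 = 690
    O=O: 3 × 485 = 1455
    Σ(broken) = 4581 kJ
  Bonds formed (products):
    C=O: 4 × 777 = 3108
    O-H: 6 × 456 = 2736
    Σ(formed) = 5844 kJ
  ΔH_1 = 4581 − 5844 = −1263 kJ
Reaction 2:
  Bonds broken (reactants):
    C=O: 2 × 777 = 1554
    H-H: 3 × 444 = 1332
    Σ(broken) = 2886 kJ
  Bonds formed (products):
    C-H: 3 × 406 = 1218
    C-O: 1 × 345 = 345
    O-H: 3 × 456 = 1368
    Σ(formed) = 2931 kJ
  ΔH_2 = 2886 − 2931 = −45 kJ
ΔH_1 − ΔH_2 = −1218 kJ, so reaction 1 has the more negative ΔH; |ΔH_1 − ΔH_2| = 1218 kJ.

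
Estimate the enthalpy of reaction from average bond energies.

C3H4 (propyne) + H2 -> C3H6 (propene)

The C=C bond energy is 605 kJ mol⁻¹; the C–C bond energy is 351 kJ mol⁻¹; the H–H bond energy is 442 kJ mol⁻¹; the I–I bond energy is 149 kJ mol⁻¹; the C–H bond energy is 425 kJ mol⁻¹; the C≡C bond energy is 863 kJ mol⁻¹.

Bonds broken (reactants):
  C≡C: 1 × 863 = 863
  C–C: 1 × 351 = 351
  C–H: 4 × 425 = 1700
  H–H: 1 × 442 = 442
  Σ(broken) = 3356 kJ
Bonds formed (products):
  C–C: 1 × 351 = 351
  C–H: 6 × 425 = 2550
  C=C: 1 × 605 = 605
  Σ(formed) = 3506 kJ
ΔH = Σ(broken) − Σ(formed) = 3356 − 3506 = −150 kJ

ΔH ≈ −150 kJ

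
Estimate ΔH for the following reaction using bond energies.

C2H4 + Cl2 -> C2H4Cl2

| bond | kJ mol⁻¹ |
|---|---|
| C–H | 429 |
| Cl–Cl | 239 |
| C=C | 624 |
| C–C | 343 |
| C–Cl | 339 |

ΔH ≈ −158 kJ

Bonds broken (reactants):
  C–H: 4 × 429 = 1716
  C=C: 1 × 624 = 624
  Cl–Cl: 1 × 239 = 239
  Σ(broken) = 2579 kJ
Bonds formed (products):
  C–C: 1 × 343 = 343
  C–Cl: 2 × 339 = 678
  C–H: 4 × 429 = 1716
  Σ(formed) = 2737 kJ
ΔH = Σ(broken) − Σ(formed) = 2579 − 2737 = −158 kJ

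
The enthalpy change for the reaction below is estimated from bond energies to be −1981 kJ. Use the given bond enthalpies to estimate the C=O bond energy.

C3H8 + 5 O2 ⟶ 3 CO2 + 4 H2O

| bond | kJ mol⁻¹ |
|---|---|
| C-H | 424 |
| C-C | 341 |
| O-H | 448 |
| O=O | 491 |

D(C=O) ≈ 821 kJ/mol

Let D be the C=O bond energy.
Σ(broken) = 2×341 + 8×424 + 5×491 = 6529
Σ(formed) = 6×D + 8×448 = 3584 + 6D
ΔH = Σ(broken) − Σ(formed) = (6529) − (3584 + 6D) = +2945 − 6D
Setting this equal to −1981 kJ gives 6D = 4926, so D = 821 kJ/mol.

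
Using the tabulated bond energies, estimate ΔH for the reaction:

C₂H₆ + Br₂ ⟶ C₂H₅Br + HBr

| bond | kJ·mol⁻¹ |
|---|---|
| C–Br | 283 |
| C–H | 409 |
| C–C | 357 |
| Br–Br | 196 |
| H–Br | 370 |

Bonds broken (reactants):
  Br–Br: 1 × 196 = 196
  C–C: 1 × 357 = 357
  C–H: 6 × 409 = 2454
  Σ(broken) = 3007 kJ
Bonds formed (products):
  C–Br: 1 × 283 = 283
  C–C: 1 × 357 = 357
  C–H: 5 × 409 = 2045
  H–Br: 1 × 370 = 370
  Σ(formed) = 3055 kJ
ΔH = Σ(broken) − Σ(formed) = 3007 − 3055 = −48 kJ

ΔH ≈ −48 kJ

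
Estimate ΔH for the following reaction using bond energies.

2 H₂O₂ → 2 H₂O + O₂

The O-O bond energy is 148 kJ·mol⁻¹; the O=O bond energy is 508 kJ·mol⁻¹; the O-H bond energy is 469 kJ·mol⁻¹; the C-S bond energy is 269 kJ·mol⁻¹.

ΔH ≈ −212 kJ

Bonds broken (reactants):
  O-H: 4 × 469 = 1876
  O-O: 2 × 148 = 296
  Σ(broken) = 2172 kJ
Bonds formed (products):
  O-H: 4 × 469 = 1876
  O=O: 1 × 508 = 508
  Σ(formed) = 2384 kJ
ΔH = Σ(broken) − Σ(formed) = 2172 − 2384 = −212 kJ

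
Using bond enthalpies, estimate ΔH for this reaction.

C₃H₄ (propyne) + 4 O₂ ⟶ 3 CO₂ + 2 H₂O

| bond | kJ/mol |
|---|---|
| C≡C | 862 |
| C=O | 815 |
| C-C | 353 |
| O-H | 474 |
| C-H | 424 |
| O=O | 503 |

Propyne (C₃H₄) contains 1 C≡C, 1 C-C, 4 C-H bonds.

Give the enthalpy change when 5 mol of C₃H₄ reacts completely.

Bonds broken (reactants):
  C≡C: 1 × 862 = 862
  C-C: 1 × 353 = 353
  C-H: 4 × 424 = 1696
  O=O: 4 × 503 = 2012
  Σ(broken) = 4923 kJ
Bonds formed (products):
  C=O: 6 × 815 = 4890
  O-H: 4 × 474 = 1896
  Σ(formed) = 6786 kJ
ΔH = Σ(broken) − Σ(formed) = 4923 − 6786 = −1863 kJ
For 5× the reaction as written: 5 × (−1863) = −9315 kJ

ΔH = −9315 kJ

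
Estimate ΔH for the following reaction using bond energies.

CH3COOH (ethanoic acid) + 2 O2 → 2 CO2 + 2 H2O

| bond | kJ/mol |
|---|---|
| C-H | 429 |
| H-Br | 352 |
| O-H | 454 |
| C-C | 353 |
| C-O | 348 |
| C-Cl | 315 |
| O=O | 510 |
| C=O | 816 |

ΔH ≈ −802 kJ

Bonds broken (reactants):
  C-C: 1 × 353 = 353
  C-H: 3 × 429 = 1287
  C-O: 1 × 348 = 348
  C=O: 1 × 816 = 816
  O-H: 1 × 454 = 454
  O=O: 2 × 510 = 1020
  Σ(broken) = 4278 kJ
Bonds formed (products):
  C=O: 4 × 816 = 3264
  O-H: 4 × 454 = 1816
  Σ(formed) = 5080 kJ
ΔH = Σ(broken) − Σ(formed) = 4278 − 5080 = −802 kJ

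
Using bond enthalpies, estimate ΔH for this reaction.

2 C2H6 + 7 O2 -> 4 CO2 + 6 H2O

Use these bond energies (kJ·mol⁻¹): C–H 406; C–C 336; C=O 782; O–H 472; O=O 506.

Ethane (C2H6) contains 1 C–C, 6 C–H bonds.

Bonds broken (reactants):
  C–C: 2 × 336 = 672
  C–H: 12 × 406 = 4872
  O=O: 7 × 506 = 3542
  Σ(broken) = 9086 kJ
Bonds formed (products):
  C=O: 8 × 782 = 6256
  O–H: 12 × 472 = 5664
  Σ(formed) = 11920 kJ
ΔH = Σ(broken) − Σ(formed) = 9086 − 11920 = −2834 kJ

ΔH ≈ −2834 kJ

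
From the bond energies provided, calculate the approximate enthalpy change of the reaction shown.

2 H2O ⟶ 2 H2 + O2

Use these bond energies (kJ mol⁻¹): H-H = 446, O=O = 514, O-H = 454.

ΔH ≈ +410 kJ

Bonds broken (reactants):
  O-H: 4 × 454 = 1816
  Σ(broken) = 1816 kJ
Bonds formed (products):
  H-H: 2 × 446 = 892
  O=O: 1 × 514 = 514
  Σ(formed) = 1406 kJ
ΔH = Σ(broken) − Σ(formed) = 1816 − 1406 = +410 kJ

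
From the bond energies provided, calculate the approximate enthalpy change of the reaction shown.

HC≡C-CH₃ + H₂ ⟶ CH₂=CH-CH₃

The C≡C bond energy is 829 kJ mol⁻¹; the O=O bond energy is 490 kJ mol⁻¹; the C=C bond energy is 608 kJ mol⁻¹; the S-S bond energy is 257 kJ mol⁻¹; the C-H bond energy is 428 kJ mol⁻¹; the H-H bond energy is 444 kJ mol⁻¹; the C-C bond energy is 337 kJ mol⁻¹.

Bonds broken (reactants):
  C≡C: 1 × 829 = 829
  C-C: 1 × 337 = 337
  C-H: 4 × 428 = 1712
  H-H: 1 × 444 = 444
  Σ(broken) = 3322 kJ
Bonds formed (products):
  C-C: 1 × 337 = 337
  C-H: 6 × 428 = 2568
  C=C: 1 × 608 = 608
  Σ(formed) = 3513 kJ
ΔH = Σ(broken) − Σ(formed) = 3322 − 3513 = −191 kJ

ΔH ≈ −191 kJ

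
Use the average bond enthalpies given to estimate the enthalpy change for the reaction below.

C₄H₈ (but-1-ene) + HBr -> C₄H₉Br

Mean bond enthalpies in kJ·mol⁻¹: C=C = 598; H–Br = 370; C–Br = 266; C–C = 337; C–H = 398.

ΔH ≈ −33 kJ

Bonds broken (reactants):
  C–C: 2 × 337 = 674
  C–H: 8 × 398 = 3184
  C=C: 1 × 598 = 598
  H–Br: 1 × 370 = 370
  Σ(broken) = 4826 kJ
Bonds formed (products):
  C–Br: 1 × 266 = 266
  C–C: 3 × 337 = 1011
  C–H: 9 × 398 = 3582
  Σ(formed) = 4859 kJ
ΔH = Σ(broken) − Σ(formed) = 4826 − 4859 = −33 kJ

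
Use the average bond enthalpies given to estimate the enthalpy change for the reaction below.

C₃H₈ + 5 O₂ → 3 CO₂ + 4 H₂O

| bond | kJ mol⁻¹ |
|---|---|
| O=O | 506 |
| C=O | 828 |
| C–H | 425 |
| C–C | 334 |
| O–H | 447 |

ΔH ≈ −1946 kJ

Bonds broken (reactants):
  C–C: 2 × 334 = 668
  C–H: 8 × 425 = 3400
  O=O: 5 × 506 = 2530
  Σ(broken) = 6598 kJ
Bonds formed (products):
  C=O: 6 × 828 = 4968
  O–H: 8 × 447 = 3576
  Σ(formed) = 8544 kJ
ΔH = Σ(broken) − Σ(formed) = 6598 − 8544 = −1946 kJ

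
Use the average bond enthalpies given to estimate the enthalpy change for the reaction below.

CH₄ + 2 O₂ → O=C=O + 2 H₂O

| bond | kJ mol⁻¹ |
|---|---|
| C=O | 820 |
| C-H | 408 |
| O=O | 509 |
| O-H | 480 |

Bonds broken (reactants):
  C-H: 4 × 408 = 1632
  O=O: 2 × 509 = 1018
  Σ(broken) = 2650 kJ
Bonds formed (products):
  C=O: 2 × 820 = 1640
  O-H: 4 × 480 = 1920
  Σ(formed) = 3560 kJ
ΔH = Σ(broken) − Σ(formed) = 2650 − 3560 = −910 kJ

ΔH ≈ −910 kJ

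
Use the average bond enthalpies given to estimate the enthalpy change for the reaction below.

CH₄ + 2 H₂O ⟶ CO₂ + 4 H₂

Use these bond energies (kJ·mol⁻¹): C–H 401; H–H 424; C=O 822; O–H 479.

ΔH ≈ +180 kJ

Bonds broken (reactants):
  C–H: 4 × 401 = 1604
  O–H: 4 × 479 = 1916
  Σ(broken) = 3520 kJ
Bonds formed (products):
  C=O: 2 × 822 = 1644
  H–H: 4 × 424 = 1696
  Σ(formed) = 3340 kJ
ΔH = Σ(broken) − Σ(formed) = 3520 − 3340 = +180 kJ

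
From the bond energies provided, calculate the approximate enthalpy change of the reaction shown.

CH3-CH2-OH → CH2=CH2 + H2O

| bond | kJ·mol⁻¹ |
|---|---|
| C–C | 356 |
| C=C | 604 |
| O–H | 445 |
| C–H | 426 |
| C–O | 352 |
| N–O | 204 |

ΔH ≈ +85 kJ

Bonds broken (reactants):
  C–C: 1 × 356 = 356
  C–H: 5 × 426 = 2130
  C–O: 1 × 352 = 352
  O–H: 1 × 445 = 445
  Σ(broken) = 3283 kJ
Bonds formed (products):
  C–H: 4 × 426 = 1704
  C=C: 1 × 604 = 604
  O–H: 2 × 445 = 890
  Σ(formed) = 3198 kJ
ΔH = Σ(broken) − Σ(formed) = 3283 − 3198 = +85 kJ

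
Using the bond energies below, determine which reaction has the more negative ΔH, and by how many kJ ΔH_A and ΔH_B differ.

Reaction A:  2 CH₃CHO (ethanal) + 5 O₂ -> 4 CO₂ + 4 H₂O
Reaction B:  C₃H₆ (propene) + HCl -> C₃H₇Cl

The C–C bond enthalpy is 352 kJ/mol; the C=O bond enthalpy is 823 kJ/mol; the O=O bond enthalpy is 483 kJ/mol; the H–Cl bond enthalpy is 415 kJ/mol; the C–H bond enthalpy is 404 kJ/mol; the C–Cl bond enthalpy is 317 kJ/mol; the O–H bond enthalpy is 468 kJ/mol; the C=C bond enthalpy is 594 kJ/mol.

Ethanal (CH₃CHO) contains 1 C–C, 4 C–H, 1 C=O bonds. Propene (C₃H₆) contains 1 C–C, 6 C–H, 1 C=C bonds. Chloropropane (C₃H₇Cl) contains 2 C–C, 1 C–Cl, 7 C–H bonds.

Reaction A, by 2267 kJ

Reaction A:
  Bonds broken (reactants):
    C–C: 2 × 352 = 704
    C–H: 8 × 404 = 3232
    C=O: 2 × 823 = 1646
    O=O: 5 × 483 = 2415
    Σ(broken) = 7997 kJ
  Bonds formed (products):
    C=O: 8 × 823 = 6584
    O–H: 8 × 468 = 3744
    Σ(formed) = 10328 kJ
  ΔH_A = 7997 − 10328 = −2331 kJ
Reaction B:
  Bonds broken (reactants):
    C–C: 1 × 352 = 352
    C–H: 6 × 404 = 2424
    C=C: 1 × 594 = 594
    H–Cl: 1 × 415 = 415
    Σ(broken) = 3785 kJ
  Bonds formed (products):
    C–C: 2 × 352 = 704
    C–Cl: 1 × 317 = 317
    C–H: 7 × 404 = 2828
    Σ(formed) = 3849 kJ
  ΔH_B = 3785 − 3849 = −64 kJ
ΔH_A − ΔH_B = −2267 kJ, so reaction A has the more negative ΔH; |ΔH_A − ΔH_B| = 2267 kJ.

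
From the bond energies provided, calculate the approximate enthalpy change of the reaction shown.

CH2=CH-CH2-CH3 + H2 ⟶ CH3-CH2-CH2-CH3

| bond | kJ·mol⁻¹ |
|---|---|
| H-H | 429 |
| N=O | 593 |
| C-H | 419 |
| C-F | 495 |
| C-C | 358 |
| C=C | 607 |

Bonds broken (reactants):
  C-C: 2 × 358 = 716
  C-H: 8 × 419 = 3352
  C=C: 1 × 607 = 607
  H-H: 1 × 429 = 429
  Σ(broken) = 5104 kJ
Bonds formed (products):
  C-C: 3 × 358 = 1074
  C-H: 10 × 419 = 4190
  Σ(formed) = 5264 kJ
ΔH = Σ(broken) − Σ(formed) = 5104 − 5264 = −160 kJ

ΔH ≈ −160 kJ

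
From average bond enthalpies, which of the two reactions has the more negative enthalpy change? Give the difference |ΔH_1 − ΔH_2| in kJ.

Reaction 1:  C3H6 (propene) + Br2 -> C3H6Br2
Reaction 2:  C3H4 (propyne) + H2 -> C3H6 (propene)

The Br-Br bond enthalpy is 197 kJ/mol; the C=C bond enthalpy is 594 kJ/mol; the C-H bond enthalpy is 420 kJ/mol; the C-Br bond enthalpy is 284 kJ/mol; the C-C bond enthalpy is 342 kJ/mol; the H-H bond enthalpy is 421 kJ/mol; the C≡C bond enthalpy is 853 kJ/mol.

Reaction 1:
  Bonds broken (reactants):
    Br-Br: 1 × 197 = 197
    C-C: 1 × 342 = 342
    C-H: 6 × 420 = 2520
    C=C: 1 × 594 = 594
    Σ(broken) = 3653 kJ
  Bonds formed (products):
    C-Br: 2 × 284 = 568
    C-C: 2 × 342 = 684
    C-H: 6 × 420 = 2520
    Σ(formed) = 3772 kJ
  ΔH_1 = 3653 − 3772 = −119 kJ
Reaction 2:
  Bonds broken (reactants):
    C≡C: 1 × 853 = 853
    C-C: 1 × 342 = 342
    C-H: 4 × 420 = 1680
    H-H: 1 × 421 = 421
    Σ(broken) = 3296 kJ
  Bonds formed (products):
    C-C: 1 × 342 = 342
    C-H: 6 × 420 = 2520
    C=C: 1 × 594 = 594
    Σ(formed) = 3456 kJ
  ΔH_2 = 3296 − 3456 = −160 kJ
ΔH_1 − ΔH_2 = +41 kJ, so reaction 2 has the more negative ΔH; |ΔH_1 − ΔH_2| = 41 kJ.

Reaction 2, by 41 kJ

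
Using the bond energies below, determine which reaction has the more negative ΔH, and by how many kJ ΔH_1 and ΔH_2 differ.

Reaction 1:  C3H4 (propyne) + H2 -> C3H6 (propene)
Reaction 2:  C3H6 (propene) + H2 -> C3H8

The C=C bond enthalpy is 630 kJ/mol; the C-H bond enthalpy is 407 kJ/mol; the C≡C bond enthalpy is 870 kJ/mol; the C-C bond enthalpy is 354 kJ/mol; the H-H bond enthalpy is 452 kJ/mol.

Reaction 1:
  Bonds broken (reactants):
    C≡C: 1 × 870 = 870
    C-C: 1 × 354 = 354
    C-H: 4 × 407 = 1628
    H-H: 1 × 452 = 452
    Σ(broken) = 3304 kJ
  Bonds formed (products):
    C-C: 1 × 354 = 354
    C-H: 6 × 407 = 2442
    C=C: 1 × 630 = 630
    Σ(formed) = 3426 kJ
  ΔH_1 = 3304 − 3426 = −122 kJ
Reaction 2:
  Bonds broken (reactants):
    C-C: 1 × 354 = 354
    C-H: 6 × 407 = 2442
    C=C: 1 × 630 = 630
    H-H: 1 × 452 = 452
    Σ(broken) = 3878 kJ
  Bonds formed (products):
    C-C: 2 × 354 = 708
    C-H: 8 × 407 = 3256
    Σ(formed) = 3964 kJ
  ΔH_2 = 3878 − 3964 = −86 kJ
ΔH_1 − ΔH_2 = −36 kJ, so reaction 1 has the more negative ΔH; |ΔH_1 − ΔH_2| = 36 kJ.

Reaction 1, by 36 kJ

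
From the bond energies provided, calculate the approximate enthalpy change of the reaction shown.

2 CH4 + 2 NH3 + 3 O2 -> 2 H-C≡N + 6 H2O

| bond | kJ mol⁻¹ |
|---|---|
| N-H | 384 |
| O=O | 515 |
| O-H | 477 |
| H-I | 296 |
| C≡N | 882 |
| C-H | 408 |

Bonds broken (reactants):
  C-H: 8 × 408 = 3264
  N-H: 6 × 384 = 2304
  O=O: 3 × 515 = 1545
  Σ(broken) = 7113 kJ
Bonds formed (products):
  C≡N: 2 × 882 = 1764
  C-H: 2 × 408 = 816
  O-H: 12 × 477 = 5724
  Σ(formed) = 8304 kJ
ΔH = Σ(broken) − Σ(formed) = 7113 − 8304 = −1191 kJ

ΔH ≈ −1191 kJ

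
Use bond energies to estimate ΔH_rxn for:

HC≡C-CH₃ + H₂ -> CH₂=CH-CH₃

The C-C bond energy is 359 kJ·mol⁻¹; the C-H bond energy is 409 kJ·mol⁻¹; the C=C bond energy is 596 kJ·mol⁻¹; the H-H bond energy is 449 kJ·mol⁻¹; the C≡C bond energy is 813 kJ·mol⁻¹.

Bonds broken (reactants):
  C≡C: 1 × 813 = 813
  C-C: 1 × 359 = 359
  C-H: 4 × 409 = 1636
  H-H: 1 × 449 = 449
  Σ(broken) = 3257 kJ
Bonds formed (products):
  C-C: 1 × 359 = 359
  C-H: 6 × 409 = 2454
  C=C: 1 × 596 = 596
  Σ(formed) = 3409 kJ
ΔH = Σ(broken) − Σ(formed) = 3257 − 3409 = −152 kJ

ΔH ≈ −152 kJ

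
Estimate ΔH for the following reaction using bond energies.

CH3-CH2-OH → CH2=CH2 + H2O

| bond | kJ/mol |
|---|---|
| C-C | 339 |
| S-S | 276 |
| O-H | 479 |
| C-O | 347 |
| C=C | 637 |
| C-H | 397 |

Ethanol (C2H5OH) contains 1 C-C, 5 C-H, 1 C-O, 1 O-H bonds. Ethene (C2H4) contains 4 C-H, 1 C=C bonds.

ΔH ≈ −33 kJ

Bonds broken (reactants):
  C-C: 1 × 339 = 339
  C-H: 5 × 397 = 1985
  C-O: 1 × 347 = 347
  O-H: 1 × 479 = 479
  Σ(broken) = 3150 kJ
Bonds formed (products):
  C-H: 4 × 397 = 1588
  C=C: 1 × 637 = 637
  O-H: 2 × 479 = 958
  Σ(formed) = 3183 kJ
ΔH = Σ(broken) − Σ(formed) = 3150 − 3183 = −33 kJ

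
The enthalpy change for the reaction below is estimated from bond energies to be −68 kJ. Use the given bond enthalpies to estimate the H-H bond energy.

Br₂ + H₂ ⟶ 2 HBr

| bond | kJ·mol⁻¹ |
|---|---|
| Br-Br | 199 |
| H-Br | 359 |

D(H-H) ≈ 451 kJ/mol

Let D be the H-H bond energy.
Σ(broken) = 1×199 + 1×D = 199 + D
Σ(formed) = 2×359 = 718
ΔH = Σ(broken) − Σ(formed) = (199 + D) − (718) = −519 + D
Setting this equal to −68 kJ gives D = 451 kJ/mol.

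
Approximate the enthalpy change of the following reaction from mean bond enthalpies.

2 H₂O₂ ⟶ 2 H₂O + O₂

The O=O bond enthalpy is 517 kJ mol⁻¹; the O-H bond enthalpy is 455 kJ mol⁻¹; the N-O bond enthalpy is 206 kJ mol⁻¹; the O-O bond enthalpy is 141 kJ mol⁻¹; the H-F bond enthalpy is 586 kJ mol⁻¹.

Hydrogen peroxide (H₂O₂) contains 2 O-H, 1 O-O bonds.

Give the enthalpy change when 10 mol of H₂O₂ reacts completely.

Bonds broken (reactants):
  O-H: 4 × 455 = 1820
  O-O: 2 × 141 = 282
  Σ(broken) = 2102 kJ
Bonds formed (products):
  O-H: 4 × 455 = 1820
  O=O: 1 × 517 = 517
  Σ(formed) = 2337 kJ
ΔH = Σ(broken) − Σ(formed) = 2102 − 2337 = −235 kJ
For 5× the reaction as written: 5 × (−235) = −1175 kJ

ΔH = −1175 kJ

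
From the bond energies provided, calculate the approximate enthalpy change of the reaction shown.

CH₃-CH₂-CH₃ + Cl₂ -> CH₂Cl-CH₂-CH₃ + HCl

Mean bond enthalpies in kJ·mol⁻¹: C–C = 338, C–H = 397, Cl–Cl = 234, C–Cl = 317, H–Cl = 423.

ΔH ≈ −109 kJ

Bonds broken (reactants):
  C–C: 2 × 338 = 676
  C–H: 8 × 397 = 3176
  Cl–Cl: 1 × 234 = 234
  Σ(broken) = 4086 kJ
Bonds formed (products):
  C–C: 2 × 338 = 676
  C–Cl: 1 × 317 = 317
  C–H: 7 × 397 = 2779
  H–Cl: 1 × 423 = 423
  Σ(formed) = 4195 kJ
ΔH = Σ(broken) − Σ(formed) = 4086 − 4195 = −109 kJ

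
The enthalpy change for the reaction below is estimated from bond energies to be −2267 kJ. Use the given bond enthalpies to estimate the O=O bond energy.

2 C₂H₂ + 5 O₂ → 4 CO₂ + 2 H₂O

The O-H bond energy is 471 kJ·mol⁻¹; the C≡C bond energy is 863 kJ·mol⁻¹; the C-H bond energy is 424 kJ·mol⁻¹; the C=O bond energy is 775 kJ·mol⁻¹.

D(O=O) ≈ 479 kJ/mol

Let D be the O=O bond energy.
Σ(broken) = 2×863 + 4×424 + 5×D = 3422 + 5D
Σ(formed) = 8×775 + 4×471 = 8084
ΔH = Σ(broken) − Σ(formed) = (3422 + 5D) − (8084) = −4662 + 5D
Setting this equal to −2267 kJ gives 5D = 2395, so D = 479 kJ/mol.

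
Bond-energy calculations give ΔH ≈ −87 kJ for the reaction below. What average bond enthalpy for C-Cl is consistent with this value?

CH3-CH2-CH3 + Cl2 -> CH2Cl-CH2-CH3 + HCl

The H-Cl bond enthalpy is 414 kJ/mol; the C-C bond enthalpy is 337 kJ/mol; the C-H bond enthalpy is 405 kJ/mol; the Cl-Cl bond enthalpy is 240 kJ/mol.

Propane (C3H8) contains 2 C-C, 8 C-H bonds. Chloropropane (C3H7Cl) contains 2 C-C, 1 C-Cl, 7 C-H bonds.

Let D be the C-Cl bond energy.
Σ(broken) = 2×337 + 8×405 + 1×240 = 4154
Σ(formed) = 2×337 + 1×D + 7×405 + 1×414 = 3923 + D
ΔH = Σ(broken) − Σ(formed) = (4154) − (3923 + D) = +231 − D
Setting this equal to −87 kJ gives D = 318 kJ/mol.

D(C-Cl) ≈ 318 kJ/mol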